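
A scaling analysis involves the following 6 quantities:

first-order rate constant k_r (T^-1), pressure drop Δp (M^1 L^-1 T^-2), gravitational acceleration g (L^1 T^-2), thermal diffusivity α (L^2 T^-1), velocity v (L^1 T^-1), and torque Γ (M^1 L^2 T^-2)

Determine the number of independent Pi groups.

3

There are 6 variables and 3 base dimensions (M, L, T).
The dimension matrix has rank 3.
Independent dimensionless groups: 6 − 3 = 3.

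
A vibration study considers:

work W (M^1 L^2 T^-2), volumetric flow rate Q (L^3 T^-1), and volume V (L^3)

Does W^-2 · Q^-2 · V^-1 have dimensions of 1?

no

Sum the exponent of each base dimension across the product:
  M: −2·[W]_M − 2·[Q]_M − [V]_M = −2·(1) − 2·(0) − (0) = -2
  L: −2·[W]_L − 2·[Q]_L − [V]_L = −2·(2) − 2·(3) − (3) = -13
  T: −2·[W]_T − 2·[Q]_T − [V]_T = −2·(-2) − 2·(-1) − (0) = 6
Net dimensions [M⁻² L⁻¹³ T⁶] ≠ [1] — not dimensionless.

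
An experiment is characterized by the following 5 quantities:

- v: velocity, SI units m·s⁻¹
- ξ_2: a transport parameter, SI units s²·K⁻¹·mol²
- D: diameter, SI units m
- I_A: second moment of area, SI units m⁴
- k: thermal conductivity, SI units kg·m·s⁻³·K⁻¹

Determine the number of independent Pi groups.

There are 5 variables and 5 base dimensions (M, L, T, Θ, N).
The dimension matrix has rank 4 (less than 5: the dimension vectors are linearly dependent).
Independent dimensionless groups: 5 − 4 = 1.

1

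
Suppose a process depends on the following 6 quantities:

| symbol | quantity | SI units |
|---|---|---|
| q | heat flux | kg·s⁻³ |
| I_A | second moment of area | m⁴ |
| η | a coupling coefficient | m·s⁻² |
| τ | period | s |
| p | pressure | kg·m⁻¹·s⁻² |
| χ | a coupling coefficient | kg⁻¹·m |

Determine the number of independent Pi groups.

There are 6 variables and 3 base dimensions (M, L, T).
The dimension matrix has rank 3.
Independent dimensionless groups: 6 − 3 = 3.

3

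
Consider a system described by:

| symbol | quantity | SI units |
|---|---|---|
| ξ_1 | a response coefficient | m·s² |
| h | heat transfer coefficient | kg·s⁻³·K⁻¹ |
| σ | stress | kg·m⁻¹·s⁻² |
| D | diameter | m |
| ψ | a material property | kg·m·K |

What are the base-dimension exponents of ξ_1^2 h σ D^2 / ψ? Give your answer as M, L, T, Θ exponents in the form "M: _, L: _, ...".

M: 1, L: 2, T: -1, Θ: -2

Collect each base-dimension exponent across the product:
  M: 2·(0) + (1) + (1) + 2·(0) − (1) = 1
  L: 2·(1) + (0) + (-1) + 2·(1) − (1) = 2
  T: 2·(2) + (-3) + (-2) + 2·(0) − (0) = -1
  Θ: 2·(0) + (-1) + (0) + 2·(0) − (1) = -2
So the dimensions are [M L² T⁻¹ Θ⁻²].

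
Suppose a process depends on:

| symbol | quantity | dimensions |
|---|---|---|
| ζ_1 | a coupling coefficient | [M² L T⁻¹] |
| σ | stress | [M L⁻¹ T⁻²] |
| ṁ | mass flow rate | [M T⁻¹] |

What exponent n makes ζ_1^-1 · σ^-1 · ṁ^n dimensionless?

3

Balance the M exponent: (1)·n from ṁ, plus −(2) − (1) = -3 from the rest, must sum to zero.
n − 3 = 0, so n = 3.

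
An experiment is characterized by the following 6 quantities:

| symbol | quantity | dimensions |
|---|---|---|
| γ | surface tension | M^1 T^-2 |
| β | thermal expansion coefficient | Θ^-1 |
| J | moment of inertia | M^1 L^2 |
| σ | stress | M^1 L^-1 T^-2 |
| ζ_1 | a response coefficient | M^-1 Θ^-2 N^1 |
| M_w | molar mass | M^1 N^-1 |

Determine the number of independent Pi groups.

1

There are 6 variables and 5 base dimensions (M, L, T, Θ, N).
The dimension matrix has rank 5.
Independent dimensionless groups: 6 − 5 = 1.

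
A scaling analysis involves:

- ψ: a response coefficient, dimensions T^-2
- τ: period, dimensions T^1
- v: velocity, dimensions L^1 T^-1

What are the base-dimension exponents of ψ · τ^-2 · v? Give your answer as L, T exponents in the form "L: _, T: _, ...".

L: 1, T: -5

Collect each base-dimension exponent across the product:
  L: (0) − 2·(0) + (1) = 1
  T: (-2) − 2·(1) + (-1) = -5
So the dimensions are [L T⁻⁵].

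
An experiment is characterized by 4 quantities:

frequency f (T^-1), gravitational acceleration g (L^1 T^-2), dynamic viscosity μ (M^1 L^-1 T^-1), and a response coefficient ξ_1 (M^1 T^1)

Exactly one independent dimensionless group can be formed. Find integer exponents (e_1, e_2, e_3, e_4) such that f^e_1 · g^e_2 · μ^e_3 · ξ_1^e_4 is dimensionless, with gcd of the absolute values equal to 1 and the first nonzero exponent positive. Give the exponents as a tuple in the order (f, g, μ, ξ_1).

(4, -1, -1, 1)

M: e_1·(0) + e_2·(0) + e_3·(1) + e_4·(1) = 0
L: e_1·(0) + e_2·(1) + e_3·(-1) + e_4·(0) = 0
T: e_1·(-1) + e_2·(-2) + e_3·(-1) + e_4·(1) = 0
Solving this homogeneous linear system for the smallest-integer solution (first nonzero entry positive) gives (4, -1, -1, 1).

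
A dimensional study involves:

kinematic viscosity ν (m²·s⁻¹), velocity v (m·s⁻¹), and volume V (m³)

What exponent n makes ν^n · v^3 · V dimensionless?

Balance the L exponent: (2)·n from ν, plus 3·(1) + (3) = 6 from the rest, must sum to zero.
2n + 6 = 0, so n = -3.

-3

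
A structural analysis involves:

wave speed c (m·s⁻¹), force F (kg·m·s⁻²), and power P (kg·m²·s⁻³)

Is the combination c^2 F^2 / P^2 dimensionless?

Sum the exponent of each base dimension across the product:
  M: 2·[c]_M + 2·[F]_M − 2·[P]_M = 2·(0) + 2·(1) − 2·(1) = 0
  L: 2·[c]_L + 2·[F]_L − 2·[P]_L = 2·(1) + 2·(1) − 2·(2) = 0
  T: 2·[c]_T + 2·[F]_T − 2·[P]_T = 2·(-1) + 2·(-2) − 2·(-3) = 0
All base exponents vanish — dimensionless.

yes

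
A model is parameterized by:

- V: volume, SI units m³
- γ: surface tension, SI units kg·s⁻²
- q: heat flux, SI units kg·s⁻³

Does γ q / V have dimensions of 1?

Sum the exponent of each base dimension across the product:
  M: −[V]_M + [γ]_M + [q]_M = −(0) + (1) + (1) = 2
  L: −[V]_L + [γ]_L + [q]_L = −(3) + (0) + (0) = -3
  T: −[V]_T + [γ]_T + [q]_T = −(0) + (-2) + (-3) = -5
Net dimensions [M² L⁻³ T⁻⁵] ≠ [1] — not dimensionless.

no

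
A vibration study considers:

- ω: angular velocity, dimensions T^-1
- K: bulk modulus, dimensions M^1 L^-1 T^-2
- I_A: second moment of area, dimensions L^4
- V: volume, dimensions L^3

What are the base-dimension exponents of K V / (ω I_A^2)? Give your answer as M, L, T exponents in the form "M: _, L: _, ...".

M: 1, L: -6, T: -1

Collect each base-dimension exponent across the product:
  M: −(0) + (1) − 2·(0) + (0) = 1
  L: −(0) + (-1) − 2·(4) + (3) = -6
  T: −(-1) + (-2) − 2·(0) + (0) = -1
So the dimensions are [M L⁻⁶ T⁻¹].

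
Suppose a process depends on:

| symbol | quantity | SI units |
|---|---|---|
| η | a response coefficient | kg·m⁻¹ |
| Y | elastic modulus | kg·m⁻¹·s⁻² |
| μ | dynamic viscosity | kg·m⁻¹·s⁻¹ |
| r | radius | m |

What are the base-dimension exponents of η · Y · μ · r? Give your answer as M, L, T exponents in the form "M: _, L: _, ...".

M: 3, L: -2, T: -3

Collect each base-dimension exponent across the product:
  M: (1) + (1) + (1) + (0) = 3
  L: (-1) + (-1) + (-1) + (1) = -2
  T: (0) + (-2) + (-1) + (0) = -3
So the dimensions are [M³ L⁻² T⁻³].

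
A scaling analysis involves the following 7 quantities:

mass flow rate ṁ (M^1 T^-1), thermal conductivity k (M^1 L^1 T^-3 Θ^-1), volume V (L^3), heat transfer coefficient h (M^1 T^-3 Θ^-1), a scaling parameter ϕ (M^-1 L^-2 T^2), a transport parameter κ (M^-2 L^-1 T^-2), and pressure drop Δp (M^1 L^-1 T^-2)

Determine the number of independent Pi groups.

There are 7 variables and 4 base dimensions (M, L, T, Θ).
The dimension matrix has rank 4.
Independent dimensionless groups: 7 − 4 = 3.

3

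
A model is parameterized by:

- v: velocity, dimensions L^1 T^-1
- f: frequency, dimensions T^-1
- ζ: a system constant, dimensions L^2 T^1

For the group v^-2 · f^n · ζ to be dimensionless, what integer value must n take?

Balance the T exponent: (-1)·n from f, plus −2·(-1) + (1) = 3 from the rest, must sum to zero.
−n + 3 = 0, so n = 3.

3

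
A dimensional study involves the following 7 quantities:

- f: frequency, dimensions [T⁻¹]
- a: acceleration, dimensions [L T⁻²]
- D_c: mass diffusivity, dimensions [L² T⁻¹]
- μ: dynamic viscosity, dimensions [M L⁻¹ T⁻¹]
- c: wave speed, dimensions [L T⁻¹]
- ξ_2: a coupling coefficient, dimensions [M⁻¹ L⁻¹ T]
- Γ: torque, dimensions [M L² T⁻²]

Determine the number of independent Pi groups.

4

There are 7 variables and 3 base dimensions (M, L, T).
The dimension matrix has rank 3.
Independent dimensionless groups: 7 − 3 = 4.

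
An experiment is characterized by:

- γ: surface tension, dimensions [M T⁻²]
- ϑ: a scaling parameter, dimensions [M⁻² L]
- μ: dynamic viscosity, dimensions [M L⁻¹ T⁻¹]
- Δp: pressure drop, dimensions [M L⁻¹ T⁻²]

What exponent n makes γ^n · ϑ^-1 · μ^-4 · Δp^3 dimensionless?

Balance the M exponent: (1)·n from γ, plus −(-2) − 4·(1) + 3·(1) = 1 from the rest, must sum to zero.
n + 1 = 0, so n = -1.

-1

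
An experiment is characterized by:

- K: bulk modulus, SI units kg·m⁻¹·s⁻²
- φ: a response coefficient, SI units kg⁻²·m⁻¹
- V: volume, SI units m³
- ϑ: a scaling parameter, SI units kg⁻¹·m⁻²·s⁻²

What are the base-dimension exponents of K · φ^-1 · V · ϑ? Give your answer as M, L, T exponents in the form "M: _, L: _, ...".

Collect each base-dimension exponent across the product:
  M: (1) − (-2) + (0) + (-1) = 2
  L: (-1) − (-1) + (3) + (-2) = 1
  T: (-2) − (0) + (0) + (-2) = -4
So the dimensions are [M² L T⁻⁴].

M: 2, L: 1, T: -4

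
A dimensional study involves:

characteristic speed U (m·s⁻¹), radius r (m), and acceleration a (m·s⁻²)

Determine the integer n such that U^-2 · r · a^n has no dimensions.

Balance the L exponent: (1)·n from a, plus −2·(1) + (1) = -1 from the rest, must sum to zero.
n − 1 = 0, so n = 1.

1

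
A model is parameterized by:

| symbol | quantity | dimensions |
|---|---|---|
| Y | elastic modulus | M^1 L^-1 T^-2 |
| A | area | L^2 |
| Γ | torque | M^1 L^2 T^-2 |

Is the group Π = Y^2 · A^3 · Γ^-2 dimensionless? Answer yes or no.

yes

Sum the exponent of each base dimension across the product:
  M: 2·[Y]_M + 3·[A]_M − 2·[Γ]_M = 2·(1) + 3·(0) − 2·(1) = 0
  L: 2·[Y]_L + 3·[A]_L − 2·[Γ]_L = 2·(-1) + 3·(2) − 2·(2) = 0
  T: 2·[Y]_T + 3·[A]_T − 2·[Γ]_T = 2·(-2) + 3·(0) − 2·(-2) = 0
  I: 2·[Y]_I + 3·[A]_I − 2·[Γ]_I = 2·(0) + 3·(0) − 2·(0) = 0
All base exponents vanish — dimensionless.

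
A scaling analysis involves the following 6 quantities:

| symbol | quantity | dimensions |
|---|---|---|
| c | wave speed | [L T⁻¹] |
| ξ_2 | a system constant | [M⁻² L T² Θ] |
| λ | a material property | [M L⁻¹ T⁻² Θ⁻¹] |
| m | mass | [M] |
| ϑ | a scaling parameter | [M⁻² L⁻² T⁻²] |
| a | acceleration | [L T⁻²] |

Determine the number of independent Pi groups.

There are 6 variables and 4 base dimensions (M, L, T, Θ).
The dimension matrix has rank 4.
Independent dimensionless groups: 6 − 4 = 2.

2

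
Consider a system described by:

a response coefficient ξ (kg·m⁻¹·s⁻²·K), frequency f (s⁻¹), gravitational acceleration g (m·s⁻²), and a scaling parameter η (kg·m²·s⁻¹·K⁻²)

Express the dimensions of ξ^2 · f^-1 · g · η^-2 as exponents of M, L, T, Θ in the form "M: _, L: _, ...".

M: 0, L: -5, T: -3, Θ: 6

Collect each base-dimension exponent across the product:
  M: 2·(1) − (0) + (0) − 2·(1) = 0
  L: 2·(-1) − (0) + (1) − 2·(2) = -5
  T: 2·(-2) − (-1) + (-2) − 2·(-1) = -3
  Θ: 2·(1) − (0) + (0) − 2·(-2) = 6
So the dimensions are [L⁻⁵ T⁻³ Θ⁶].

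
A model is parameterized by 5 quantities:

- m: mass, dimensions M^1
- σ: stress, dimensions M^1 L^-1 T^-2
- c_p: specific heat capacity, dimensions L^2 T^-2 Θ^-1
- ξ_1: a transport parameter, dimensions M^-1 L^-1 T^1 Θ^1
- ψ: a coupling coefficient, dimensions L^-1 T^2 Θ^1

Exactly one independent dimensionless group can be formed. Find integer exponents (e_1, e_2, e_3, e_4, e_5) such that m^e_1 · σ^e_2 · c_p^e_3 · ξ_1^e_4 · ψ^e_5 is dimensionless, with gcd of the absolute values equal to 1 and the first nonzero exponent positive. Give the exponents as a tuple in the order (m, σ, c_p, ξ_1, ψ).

(3, -1, -1, 2, -3)

M: e_1·(1) + e_2·(1) + e_3·(0) + e_4·(-1) + e_5·(0) = 0
L: e_1·(0) + e_2·(-1) + e_3·(2) + e_4·(-1) + e_5·(-1) = 0
T: e_1·(0) + e_2·(-2) + e_3·(-2) + e_4·(1) + e_5·(2) = 0
Θ: e_1·(0) + e_2·(0) + e_3·(-1) + e_4·(1) + e_5·(1) = 0
Solving this homogeneous linear system for the smallest-integer solution (first nonzero entry positive) gives (3, -1, -1, 2, -3).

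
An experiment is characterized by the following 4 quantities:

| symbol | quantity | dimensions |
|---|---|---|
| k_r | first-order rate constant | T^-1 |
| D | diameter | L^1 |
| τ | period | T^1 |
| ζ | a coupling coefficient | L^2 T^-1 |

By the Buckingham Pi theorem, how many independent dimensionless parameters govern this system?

2

There are 4 variables and 2 base dimensions (L, T).
The dimension matrix has rank 2.
Independent dimensionless groups: 4 − 2 = 2.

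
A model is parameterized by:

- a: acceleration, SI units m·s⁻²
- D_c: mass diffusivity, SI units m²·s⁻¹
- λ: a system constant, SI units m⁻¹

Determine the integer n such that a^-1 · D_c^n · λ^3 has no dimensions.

Balance the L exponent: (2)·n from D_c, plus −(1) + 3·(-1) = -4 from the rest, must sum to zero.
2n − 4 = 0, so n = 2.

2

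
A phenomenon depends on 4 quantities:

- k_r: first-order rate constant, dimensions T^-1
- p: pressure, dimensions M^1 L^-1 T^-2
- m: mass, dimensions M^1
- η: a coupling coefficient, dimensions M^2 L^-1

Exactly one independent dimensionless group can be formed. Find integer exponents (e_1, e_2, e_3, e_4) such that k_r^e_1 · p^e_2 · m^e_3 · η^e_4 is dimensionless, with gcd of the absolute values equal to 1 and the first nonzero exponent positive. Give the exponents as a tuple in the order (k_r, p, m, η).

M: e_1·(0) + e_2·(1) + e_3·(1) + e_4·(2) = 0
L: e_1·(0) + e_2·(-1) + e_3·(0) + e_4·(-1) = 0
T: e_1·(-1) + e_2·(-2) + e_3·(0) + e_4·(0) = 0
Solving this homogeneous linear system for the smallest-integer solution (first nonzero entry positive) gives (2, -1, -1, 1).

(2, -1, -1, 1)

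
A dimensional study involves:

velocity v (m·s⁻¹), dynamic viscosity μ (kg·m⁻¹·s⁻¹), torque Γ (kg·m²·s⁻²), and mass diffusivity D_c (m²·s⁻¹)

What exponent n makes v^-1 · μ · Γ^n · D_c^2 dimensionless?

-1

Balance the M exponent: (1)·n from Γ, plus −(0) + (1) + 2·(0) = 1 from the rest, must sum to zero.
n + 1 = 0, so n = -1.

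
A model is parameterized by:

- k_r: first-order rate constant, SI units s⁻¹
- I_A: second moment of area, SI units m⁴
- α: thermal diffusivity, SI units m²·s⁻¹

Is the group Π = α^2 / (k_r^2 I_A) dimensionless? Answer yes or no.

Sum the exponent of each base dimension across the product:
  M: −2·[k_r]_M − [I_A]_M + 2·[α]_M = −2·(0) − (0) + 2·(0) = 0
  L: −2·[k_r]_L − [I_A]_L + 2·[α]_L = −2·(0) − (4) + 2·(2) = 0
  T: −2·[k_r]_T − [I_A]_T + 2·[α]_T = −2·(-1) − (0) + 2·(-1) = 0
  N: −2·[k_r]_N − [I_A]_N + 2·[α]_N = −2·(0) − (0) + 2·(0) = 0
All base exponents vanish — dimensionless.

yes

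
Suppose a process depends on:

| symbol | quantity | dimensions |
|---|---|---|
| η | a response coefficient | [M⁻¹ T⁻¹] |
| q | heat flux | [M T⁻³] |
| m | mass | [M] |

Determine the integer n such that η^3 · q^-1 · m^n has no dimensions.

4

Balance the M exponent: (1)·n from m, plus 3·(-1) − (1) = -4 from the rest, must sum to zero.
n − 4 = 0, so n = 4.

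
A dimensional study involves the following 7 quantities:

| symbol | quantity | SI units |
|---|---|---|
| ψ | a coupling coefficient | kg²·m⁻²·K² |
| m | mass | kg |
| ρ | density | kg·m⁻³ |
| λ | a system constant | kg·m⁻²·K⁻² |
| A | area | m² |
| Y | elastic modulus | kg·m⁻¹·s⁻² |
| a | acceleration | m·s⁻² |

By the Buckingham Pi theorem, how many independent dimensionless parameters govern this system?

3

There are 7 variables and 4 base dimensions (M, L, T, Θ).
The dimension matrix has rank 4.
Independent dimensionless groups: 7 − 4 = 3.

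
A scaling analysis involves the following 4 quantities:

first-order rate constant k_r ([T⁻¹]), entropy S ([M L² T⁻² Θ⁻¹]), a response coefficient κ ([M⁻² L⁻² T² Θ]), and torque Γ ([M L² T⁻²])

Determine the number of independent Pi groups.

0

There are 4 variables and 4 base dimensions (M, L, T, Θ).
The dimension matrix has rank 4.
Independent dimensionless groups: 4 − 4 = 0.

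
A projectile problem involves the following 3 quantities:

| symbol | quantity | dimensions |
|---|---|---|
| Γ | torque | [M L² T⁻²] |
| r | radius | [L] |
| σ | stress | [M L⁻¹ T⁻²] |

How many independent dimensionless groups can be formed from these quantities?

There are 3 variables and 3 base dimensions (M, L, T).
The dimension matrix has rank 2 (less than 3: the dimension vectors are linearly dependent).
Independent dimensionless groups: 3 − 2 = 1.

1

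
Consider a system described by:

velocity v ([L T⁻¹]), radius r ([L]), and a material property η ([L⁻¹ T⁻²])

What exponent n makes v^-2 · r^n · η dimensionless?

Balance the L exponent: (1)·n from r, plus −2·(1) + (-1) = -3 from the rest, must sum to zero.
n − 3 = 0, so n = 3.

3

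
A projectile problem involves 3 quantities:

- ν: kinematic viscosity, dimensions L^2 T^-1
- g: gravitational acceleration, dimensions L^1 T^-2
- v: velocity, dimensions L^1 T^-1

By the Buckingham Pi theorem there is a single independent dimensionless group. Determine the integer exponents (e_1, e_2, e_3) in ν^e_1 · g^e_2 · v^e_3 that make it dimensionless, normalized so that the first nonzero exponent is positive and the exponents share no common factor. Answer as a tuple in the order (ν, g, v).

(1, 1, -3)

L: e_1·(2) + e_2·(1) + e_3·(1) = 0
T: e_1·(-1) + e_2·(-2) + e_3·(-1) = 0
Solving this homogeneous linear system for the smallest-integer solution (first nonzero entry positive) gives (1, 1, -3).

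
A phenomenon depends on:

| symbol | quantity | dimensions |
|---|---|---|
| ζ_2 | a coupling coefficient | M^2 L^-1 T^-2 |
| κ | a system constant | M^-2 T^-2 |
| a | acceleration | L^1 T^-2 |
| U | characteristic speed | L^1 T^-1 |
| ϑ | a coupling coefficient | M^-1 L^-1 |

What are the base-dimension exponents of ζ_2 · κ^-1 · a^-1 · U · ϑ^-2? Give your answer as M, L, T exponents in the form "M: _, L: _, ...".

Collect each base-dimension exponent across the product:
  M: (2) − (-2) − (0) + (0) − 2·(-1) = 6
  L: (-1) − (0) − (1) + (1) − 2·(-1) = 1
  T: (-2) − (-2) − (-2) + (-1) − 2·(0) = 1
So the dimensions are [M⁶ L T].

M: 6, L: 1, T: 1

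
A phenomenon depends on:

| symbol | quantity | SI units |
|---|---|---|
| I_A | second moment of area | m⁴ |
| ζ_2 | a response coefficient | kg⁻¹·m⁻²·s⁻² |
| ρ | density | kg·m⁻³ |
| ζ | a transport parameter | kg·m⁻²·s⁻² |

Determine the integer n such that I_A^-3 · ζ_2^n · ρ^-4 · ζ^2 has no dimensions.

Balance the M exponent: (-1)·n from ζ_2, plus −3·(0) − 4·(1) + 2·(1) = -2 from the rest, must sum to zero.
−n − 2 = 0, so n = -2.

-2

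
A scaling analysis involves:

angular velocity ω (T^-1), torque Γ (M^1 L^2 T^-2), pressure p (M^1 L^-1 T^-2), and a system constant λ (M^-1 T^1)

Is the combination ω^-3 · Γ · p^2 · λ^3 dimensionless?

yes

Sum the exponent of each base dimension across the product:
  M: −3·[ω]_M + [Γ]_M + 2·[p]_M + 3·[λ]_M = −3·(0) + (1) + 2·(1) + 3·(-1) = 0
  L: −3·[ω]_L + [Γ]_L + 2·[p]_L + 3·[λ]_L = −3·(0) + (2) + 2·(-1) + 3·(0) = 0
  T: −3·[ω]_T + [Γ]_T + 2·[p]_T + 3·[λ]_T = −3·(-1) + (-2) + 2·(-2) + 3·(1) = 0
  I: −3·[ω]_I + [Γ]_I + 2·[p]_I + 3·[λ]_I = −3·(0) + (0) + 2·(0) + 3·(0) = 0
All base exponents vanish — dimensionless.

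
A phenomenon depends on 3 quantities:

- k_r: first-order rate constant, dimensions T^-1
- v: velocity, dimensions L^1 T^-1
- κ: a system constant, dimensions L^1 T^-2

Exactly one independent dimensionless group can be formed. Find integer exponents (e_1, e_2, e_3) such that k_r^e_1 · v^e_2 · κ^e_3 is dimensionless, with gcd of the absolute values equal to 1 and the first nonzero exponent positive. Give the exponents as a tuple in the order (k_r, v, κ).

L: e_1·(0) + e_2·(1) + e_3·(1) = 0
T: e_1·(-1) + e_2·(-1) + e_3·(-2) = 0
Solving this homogeneous linear system for the smallest-integer solution (first nonzero entry positive) gives (1, 1, -1).

(1, 1, -1)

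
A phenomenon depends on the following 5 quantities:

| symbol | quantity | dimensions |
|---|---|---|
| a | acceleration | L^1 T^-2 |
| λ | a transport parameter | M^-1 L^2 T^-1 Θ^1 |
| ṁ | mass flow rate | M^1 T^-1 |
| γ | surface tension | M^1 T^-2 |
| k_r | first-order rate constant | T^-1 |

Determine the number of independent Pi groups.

There are 5 variables and 4 base dimensions (M, L, T, Θ).
The dimension matrix has rank 4.
Independent dimensionless groups: 5 − 4 = 1.

1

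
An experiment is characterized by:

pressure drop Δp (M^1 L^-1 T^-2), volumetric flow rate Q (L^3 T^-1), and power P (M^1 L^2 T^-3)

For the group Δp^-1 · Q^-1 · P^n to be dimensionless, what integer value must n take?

Balance the M exponent: (1)·n from P, plus −(1) − (0) = -1 from the rest, must sum to zero.
n − 1 = 0, so n = 1.

1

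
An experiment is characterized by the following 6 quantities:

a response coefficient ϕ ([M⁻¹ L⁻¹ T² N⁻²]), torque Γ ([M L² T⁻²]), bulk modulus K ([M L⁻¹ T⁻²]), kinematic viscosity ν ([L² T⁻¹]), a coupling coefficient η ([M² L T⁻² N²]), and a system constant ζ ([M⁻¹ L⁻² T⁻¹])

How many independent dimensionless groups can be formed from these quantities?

There are 6 variables and 4 base dimensions (M, L, T, N).
The dimension matrix has rank 4.
Independent dimensionless groups: 6 − 4 = 2.

2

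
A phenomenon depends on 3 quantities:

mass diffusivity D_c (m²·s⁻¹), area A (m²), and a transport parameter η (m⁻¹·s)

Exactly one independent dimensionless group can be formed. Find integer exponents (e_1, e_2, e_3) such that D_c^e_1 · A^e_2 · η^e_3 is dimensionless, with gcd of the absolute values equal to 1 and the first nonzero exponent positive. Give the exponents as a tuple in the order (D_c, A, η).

(2, -1, 2)

L: e_1·(2) + e_2·(2) + e_3·(-1) = 0
T: e_1·(-1) + e_2·(0) + e_3·(1) = 0
Solving this homogeneous linear system for the smallest-integer solution (first nonzero entry positive) gives (2, -1, 2).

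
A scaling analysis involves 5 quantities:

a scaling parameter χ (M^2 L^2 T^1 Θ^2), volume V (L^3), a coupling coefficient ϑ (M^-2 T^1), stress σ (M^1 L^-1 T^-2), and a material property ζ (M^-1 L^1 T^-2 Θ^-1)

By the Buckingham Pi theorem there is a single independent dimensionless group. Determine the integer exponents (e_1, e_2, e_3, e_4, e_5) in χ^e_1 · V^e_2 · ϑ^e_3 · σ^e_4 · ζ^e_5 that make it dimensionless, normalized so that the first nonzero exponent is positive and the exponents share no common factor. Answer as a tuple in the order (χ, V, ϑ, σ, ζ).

(1, -2, -1, -2, 2)

M: e_1·(2) + e_2·(0) + e_3·(-2) + e_4·(1) + e_5·(-1) = 0
L: e_1·(2) + e_2·(3) + e_3·(0) + e_4·(-1) + e_5·(1) = 0
T: e_1·(1) + e_2·(0) + e_3·(1) + e_4·(-2) + e_5·(-2) = 0
Θ: e_1·(2) + e_2·(0) + e_3·(0) + e_4·(0) + e_5·(-1) = 0
Solving this homogeneous linear system for the smallest-integer solution (first nonzero entry positive) gives (1, -2, -1, -2, 2).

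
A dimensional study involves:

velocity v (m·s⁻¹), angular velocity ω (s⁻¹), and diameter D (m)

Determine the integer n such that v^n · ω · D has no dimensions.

-1

Balance the L exponent: (1)·n from v, plus (0) + (1) = 1 from the rest, must sum to zero.
n + 1 = 0, so n = -1.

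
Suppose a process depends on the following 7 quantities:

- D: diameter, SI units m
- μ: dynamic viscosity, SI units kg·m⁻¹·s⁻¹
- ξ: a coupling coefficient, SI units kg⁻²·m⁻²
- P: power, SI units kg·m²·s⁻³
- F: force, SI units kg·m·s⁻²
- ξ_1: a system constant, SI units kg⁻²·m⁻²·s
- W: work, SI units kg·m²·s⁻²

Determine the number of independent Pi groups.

There are 7 variables and 3 base dimensions (M, L, T).
The dimension matrix has rank 3.
Independent dimensionless groups: 7 − 3 = 4.

4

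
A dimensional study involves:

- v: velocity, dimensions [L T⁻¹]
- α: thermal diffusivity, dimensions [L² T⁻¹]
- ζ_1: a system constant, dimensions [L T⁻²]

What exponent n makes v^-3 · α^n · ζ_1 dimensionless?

Balance the L exponent: (2)·n from α, plus −3·(1) + (1) = -2 from the rest, must sum to zero.
2n − 2 = 0, so n = 1.

1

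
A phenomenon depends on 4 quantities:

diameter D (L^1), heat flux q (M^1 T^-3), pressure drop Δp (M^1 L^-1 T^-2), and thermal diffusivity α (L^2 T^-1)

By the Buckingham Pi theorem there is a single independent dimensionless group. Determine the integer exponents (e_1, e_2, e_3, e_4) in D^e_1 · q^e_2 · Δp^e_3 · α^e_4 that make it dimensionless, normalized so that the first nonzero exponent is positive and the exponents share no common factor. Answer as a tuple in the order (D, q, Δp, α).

M: e_1·(0) + e_2·(1) + e_3·(1) + e_4·(0) = 0
L: e_1·(1) + e_2·(0) + e_3·(-1) + e_4·(2) = 0
T: e_1·(0) + e_2·(-3) + e_3·(-2) + e_4·(-1) = 0
Solving this homogeneous linear system for the smallest-integer solution (first nonzero entry positive) gives (1, 1, -1, -1).

(1, 1, -1, -1)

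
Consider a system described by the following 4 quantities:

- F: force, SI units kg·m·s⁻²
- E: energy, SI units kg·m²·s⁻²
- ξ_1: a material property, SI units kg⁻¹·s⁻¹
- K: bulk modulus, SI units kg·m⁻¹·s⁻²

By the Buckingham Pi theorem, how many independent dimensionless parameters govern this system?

1

There are 4 variables and 3 base dimensions (M, L, T).
The dimension matrix has rank 3.
Independent dimensionless groups: 4 − 3 = 1.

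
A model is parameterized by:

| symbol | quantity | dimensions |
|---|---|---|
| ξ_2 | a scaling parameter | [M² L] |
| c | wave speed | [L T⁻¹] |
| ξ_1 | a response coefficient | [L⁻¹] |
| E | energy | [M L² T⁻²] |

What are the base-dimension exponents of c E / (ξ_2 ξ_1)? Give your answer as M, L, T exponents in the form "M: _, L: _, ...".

Collect each base-dimension exponent across the product:
  M: −(2) + (0) − (0) + (1) = -1
  L: −(1) + (1) − (-1) + (2) = 3
  T: −(0) + (-1) − (0) + (-2) = -3
So the dimensions are [M⁻¹ L³ T⁻³].

M: -1, L: 3, T: -3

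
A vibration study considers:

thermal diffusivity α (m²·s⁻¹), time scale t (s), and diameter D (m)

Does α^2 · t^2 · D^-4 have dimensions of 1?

Sum the exponent of each base dimension across the product:
  M: 2·[α]_M + 2·[t]_M − 4·[D]_M = 2·(0) + 2·(0) − 4·(0) = 0
  L: 2·[α]_L + 2·[t]_L − 4·[D]_L = 2·(2) + 2·(0) − 4·(1) = 0
  T: 2·[α]_T + 2·[t]_T − 4·[D]_T = 2·(-1) + 2·(1) − 4·(0) = 0
All base exponents vanish — dimensionless.

yes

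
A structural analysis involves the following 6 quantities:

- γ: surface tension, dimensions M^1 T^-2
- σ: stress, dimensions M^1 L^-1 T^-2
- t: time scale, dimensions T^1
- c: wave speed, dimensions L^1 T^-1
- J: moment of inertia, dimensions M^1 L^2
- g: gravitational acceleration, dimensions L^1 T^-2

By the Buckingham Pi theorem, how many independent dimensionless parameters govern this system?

There are 6 variables and 3 base dimensions (M, L, T).
The dimension matrix has rank 3.
Independent dimensionless groups: 6 − 3 = 3.

3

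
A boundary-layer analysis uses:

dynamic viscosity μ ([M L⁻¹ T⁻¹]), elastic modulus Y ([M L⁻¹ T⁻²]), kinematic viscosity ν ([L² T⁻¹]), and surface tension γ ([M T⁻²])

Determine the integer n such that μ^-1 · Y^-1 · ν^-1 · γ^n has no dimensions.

2

Balance the M exponent: (1)·n from γ, plus −(1) − (1) − (0) = -2 from the rest, must sum to zero.
n − 2 = 0, so n = 2.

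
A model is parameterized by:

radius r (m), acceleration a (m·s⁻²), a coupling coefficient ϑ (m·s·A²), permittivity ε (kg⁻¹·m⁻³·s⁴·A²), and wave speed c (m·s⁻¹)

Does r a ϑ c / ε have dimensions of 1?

Sum the exponent of each base dimension across the product:
  M: [r]_M + [a]_M + [ϑ]_M − [ε]_M + [c]_M = (0) + (0) + (0) − (-1) + (0) = 1
  L: [r]_L + [a]_L + [ϑ]_L − [ε]_L + [c]_L = (1) + (1) + (1) − (-3) + (1) = 7
  T: [r]_T + [a]_T + [ϑ]_T − [ε]_T + [c]_T = (0) + (-2) + (1) − (4) + (-1) = -6
  I: [r]_I + [a]_I + [ϑ]_I − [ε]_I + [c]_I = (0) + (0) + (2) − (2) + (0) = 0
Net dimensions [M L⁷ T⁻⁶] ≠ [1] — not dimensionless.

no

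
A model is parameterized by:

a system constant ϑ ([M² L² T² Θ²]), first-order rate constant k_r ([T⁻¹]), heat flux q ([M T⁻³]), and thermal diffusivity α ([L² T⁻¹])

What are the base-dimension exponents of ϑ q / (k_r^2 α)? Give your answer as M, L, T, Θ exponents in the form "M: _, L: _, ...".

M: 3, L: 0, T: 2, Θ: 2

Collect each base-dimension exponent across the product:
  M: (2) − 2·(0) + (1) − (0) = 3
  L: (2) − 2·(0) + (0) − (2) = 0
  T: (2) − 2·(-1) + (-3) − (-1) = 2
  Θ: (2) − 2·(0) + (0) − (0) = 2
So the dimensions are [M³ T² Θ²].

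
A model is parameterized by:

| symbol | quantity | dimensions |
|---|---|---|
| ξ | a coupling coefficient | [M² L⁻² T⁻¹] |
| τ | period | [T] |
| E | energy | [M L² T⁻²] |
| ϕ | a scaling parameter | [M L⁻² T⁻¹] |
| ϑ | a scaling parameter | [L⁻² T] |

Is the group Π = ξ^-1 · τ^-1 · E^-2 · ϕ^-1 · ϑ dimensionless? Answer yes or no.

Sum the exponent of each base dimension across the product:
  M: −[ξ]_M − [τ]_M − 2·[E]_M − [ϕ]_M + [ϑ]_M = −(2) − (0) − 2·(1) − (1) + (0) = -5
  L: −[ξ]_L − [τ]_L − 2·[E]_L − [ϕ]_L + [ϑ]_L = −(-2) − (0) − 2·(2) − (-2) + (-2) = -2
  T: −[ξ]_T − [τ]_T − 2·[E]_T − [ϕ]_T + [ϑ]_T = −(-1) − (1) − 2·(-2) − (-1) + (1) = 6
Net dimensions [M⁻⁵ L⁻² T⁶] ≠ [1] — not dimensionless.

no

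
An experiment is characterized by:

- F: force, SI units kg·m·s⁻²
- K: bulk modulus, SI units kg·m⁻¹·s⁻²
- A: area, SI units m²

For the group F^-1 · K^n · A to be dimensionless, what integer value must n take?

Balance the M exponent: (1)·n from K, plus −(1) + (0) = -1 from the rest, must sum to zero.
n − 1 = 0, so n = 1.

1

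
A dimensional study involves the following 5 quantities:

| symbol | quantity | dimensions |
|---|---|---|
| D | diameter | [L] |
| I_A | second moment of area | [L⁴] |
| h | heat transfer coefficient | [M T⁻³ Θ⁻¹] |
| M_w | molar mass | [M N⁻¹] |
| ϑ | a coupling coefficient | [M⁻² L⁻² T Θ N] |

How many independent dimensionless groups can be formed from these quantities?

1

There are 5 variables and 5 base dimensions (M, L, T, Θ, N).
The dimension matrix has rank 4 (less than 5: the dimension vectors are linearly dependent).
Independent dimensionless groups: 5 − 4 = 1.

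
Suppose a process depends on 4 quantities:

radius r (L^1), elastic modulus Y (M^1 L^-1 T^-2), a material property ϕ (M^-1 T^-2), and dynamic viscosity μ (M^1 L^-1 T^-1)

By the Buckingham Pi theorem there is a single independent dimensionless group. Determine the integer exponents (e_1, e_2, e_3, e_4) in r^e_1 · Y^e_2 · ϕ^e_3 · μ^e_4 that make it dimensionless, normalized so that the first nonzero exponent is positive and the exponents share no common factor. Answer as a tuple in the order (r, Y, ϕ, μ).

(1, -3, 1, 4)

M: e_1·(0) + e_2·(1) + e_3·(-1) + e_4·(1) = 0
L: e_1·(1) + e_2·(-1) + e_3·(0) + e_4·(-1) = 0
T: e_1·(0) + e_2·(-2) + e_3·(-2) + e_4·(-1) = 0
Solving this homogeneous linear system for the smallest-integer solution (first nonzero entry positive) gives (1, -3, 1, 4).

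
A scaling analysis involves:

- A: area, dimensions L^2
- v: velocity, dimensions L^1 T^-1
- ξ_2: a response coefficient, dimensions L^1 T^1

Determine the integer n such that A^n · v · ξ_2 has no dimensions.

-1

Balance the L exponent: (2)·n from A, plus (1) + (1) = 2 from the rest, must sum to zero.
2n + 2 = 0, so n = -1.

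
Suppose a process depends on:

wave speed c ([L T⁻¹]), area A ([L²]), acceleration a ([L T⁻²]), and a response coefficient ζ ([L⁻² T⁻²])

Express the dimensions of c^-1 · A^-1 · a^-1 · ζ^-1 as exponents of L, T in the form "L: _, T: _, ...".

L: -2, T: 5

Collect each base-dimension exponent across the product:
  L: −(1) − (2) − (1) − (-2) = -2
  T: −(-1) − (0) − (-2) − (-2) = 5
So the dimensions are [L⁻² T⁵].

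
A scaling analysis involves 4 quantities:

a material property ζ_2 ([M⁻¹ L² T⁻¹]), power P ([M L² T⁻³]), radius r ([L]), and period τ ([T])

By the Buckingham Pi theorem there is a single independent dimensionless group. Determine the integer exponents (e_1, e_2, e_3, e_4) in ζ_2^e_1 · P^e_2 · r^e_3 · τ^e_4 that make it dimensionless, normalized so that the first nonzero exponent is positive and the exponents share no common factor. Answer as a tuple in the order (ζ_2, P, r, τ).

M: e_1·(-1) + e_2·(1) + e_3·(0) + e_4·(0) = 0
L: e_1·(2) + e_2·(2) + e_3·(1) + e_4·(0) = 0
T: e_1·(-1) + e_2·(-3) + e_3·(0) + e_4·(1) = 0
Solving this homogeneous linear system for the smallest-integer solution (first nonzero entry positive) gives (1, 1, -4, 4).

(1, 1, -4, 4)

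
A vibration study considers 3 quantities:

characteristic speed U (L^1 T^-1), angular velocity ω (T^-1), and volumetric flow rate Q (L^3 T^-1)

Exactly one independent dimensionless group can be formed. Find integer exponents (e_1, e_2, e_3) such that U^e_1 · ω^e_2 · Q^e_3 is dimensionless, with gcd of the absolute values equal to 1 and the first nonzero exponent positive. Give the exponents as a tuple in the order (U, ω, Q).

(3, -2, -1)

L: e_1·(1) + e_2·(0) + e_3·(3) = 0
T: e_1·(-1) + e_2·(-1) + e_3·(-1) = 0
Solving this homogeneous linear system for the smallest-integer solution (first nonzero entry positive) gives (3, -2, -1).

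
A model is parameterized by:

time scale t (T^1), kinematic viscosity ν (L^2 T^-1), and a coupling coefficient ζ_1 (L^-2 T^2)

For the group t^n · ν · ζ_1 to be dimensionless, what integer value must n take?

Balance the T exponent: (1)·n from t, plus (-1) + (2) = 1 from the rest, must sum to zero.
n + 1 = 0, so n = -1.

-1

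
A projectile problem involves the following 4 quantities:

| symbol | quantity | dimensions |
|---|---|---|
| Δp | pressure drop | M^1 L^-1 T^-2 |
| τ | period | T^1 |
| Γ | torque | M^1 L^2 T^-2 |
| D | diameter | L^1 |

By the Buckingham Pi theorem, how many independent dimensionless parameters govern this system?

There are 4 variables and 3 base dimensions (M, L, T).
The dimension matrix has rank 3.
Independent dimensionless groups: 4 − 3 = 1.

1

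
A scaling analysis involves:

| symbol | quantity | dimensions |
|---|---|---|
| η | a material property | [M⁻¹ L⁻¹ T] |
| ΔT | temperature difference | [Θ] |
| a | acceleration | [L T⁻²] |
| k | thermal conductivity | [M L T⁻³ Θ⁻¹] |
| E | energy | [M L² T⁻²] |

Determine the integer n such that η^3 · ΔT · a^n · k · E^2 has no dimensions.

Balance the L exponent: (1)·n from a, plus 3·(-1) + (0) + (1) + 2·(2) = 2 from the rest, must sum to zero.
n + 2 = 0, so n = -2.

-2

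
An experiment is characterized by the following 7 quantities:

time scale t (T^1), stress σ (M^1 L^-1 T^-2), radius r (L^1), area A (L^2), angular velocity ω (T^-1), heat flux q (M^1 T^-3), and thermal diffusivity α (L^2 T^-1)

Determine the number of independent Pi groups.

4

There are 7 variables and 3 base dimensions (M, L, T).
The dimension matrix has rank 3.
Independent dimensionless groups: 7 − 3 = 4.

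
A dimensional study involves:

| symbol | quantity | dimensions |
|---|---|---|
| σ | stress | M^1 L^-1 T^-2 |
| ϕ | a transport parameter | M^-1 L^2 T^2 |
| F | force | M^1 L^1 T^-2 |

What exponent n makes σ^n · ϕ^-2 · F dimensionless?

-3

Balance the M exponent: (1)·n from σ, plus −2·(-1) + (1) = 3 from the rest, must sum to zero.
n + 3 = 0, so n = -3.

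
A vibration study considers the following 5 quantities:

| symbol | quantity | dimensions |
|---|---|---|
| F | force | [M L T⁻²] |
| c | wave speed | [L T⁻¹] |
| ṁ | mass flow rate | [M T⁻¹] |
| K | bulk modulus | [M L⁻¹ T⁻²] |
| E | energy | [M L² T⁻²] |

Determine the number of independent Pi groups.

2

There are 5 variables and 3 base dimensions (M, L, T).
The dimension matrix has rank 3.
Independent dimensionless groups: 5 − 3 = 2.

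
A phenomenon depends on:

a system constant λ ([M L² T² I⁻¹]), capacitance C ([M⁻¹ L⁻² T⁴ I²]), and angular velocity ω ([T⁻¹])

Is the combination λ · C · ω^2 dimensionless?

Sum the exponent of each base dimension across the product:
  M: [λ]_M + [C]_M + 2·[ω]_M = (1) + (-1) + 2·(0) = 0
  L: [λ]_L + [C]_L + 2·[ω]_L = (2) + (-2) + 2·(0) = 0
  T: [λ]_T + [C]_T + 2·[ω]_T = (2) + (4) + 2·(-1) = 4
  I: [λ]_I + [C]_I + 2·[ω]_I = (-1) + (2) + 2·(0) = 1
Net dimensions [T⁴ I] ≠ [1] — not dimensionless.

no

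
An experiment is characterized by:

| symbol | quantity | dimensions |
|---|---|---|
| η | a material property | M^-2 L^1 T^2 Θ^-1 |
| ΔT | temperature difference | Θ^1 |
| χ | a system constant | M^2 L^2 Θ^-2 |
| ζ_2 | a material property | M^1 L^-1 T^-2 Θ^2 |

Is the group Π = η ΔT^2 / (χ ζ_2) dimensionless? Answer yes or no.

Sum the exponent of each base dimension across the product:
  M: [η]_M + 2·[ΔT]_M − [χ]_M − [ζ_2]_M = (-2) + 2·(0) − (2) − (1) = -5
  L: [η]_L + 2·[ΔT]_L − [χ]_L − [ζ_2]_L = (1) + 2·(0) − (2) − (-1) = 0
  T: [η]_T + 2·[ΔT]_T − [χ]_T − [ζ_2]_T = (2) + 2·(0) − (0) − (-2) = 4
  Θ: [η]_Θ + 2·[ΔT]_Θ − [χ]_Θ − [ζ_2]_Θ = (-1) + 2·(1) − (-2) − (2) = 1
Net dimensions [M⁻⁵ T⁴ Θ] ≠ [1] — not dimensionless.

no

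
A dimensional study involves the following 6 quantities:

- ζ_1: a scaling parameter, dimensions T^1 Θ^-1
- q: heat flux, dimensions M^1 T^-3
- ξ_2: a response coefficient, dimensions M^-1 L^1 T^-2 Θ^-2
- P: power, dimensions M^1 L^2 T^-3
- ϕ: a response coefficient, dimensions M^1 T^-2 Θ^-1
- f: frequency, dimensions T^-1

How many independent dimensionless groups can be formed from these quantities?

2

There are 6 variables and 4 base dimensions (M, L, T, Θ).
The dimension matrix has rank 4.
Independent dimensionless groups: 6 − 4 = 2.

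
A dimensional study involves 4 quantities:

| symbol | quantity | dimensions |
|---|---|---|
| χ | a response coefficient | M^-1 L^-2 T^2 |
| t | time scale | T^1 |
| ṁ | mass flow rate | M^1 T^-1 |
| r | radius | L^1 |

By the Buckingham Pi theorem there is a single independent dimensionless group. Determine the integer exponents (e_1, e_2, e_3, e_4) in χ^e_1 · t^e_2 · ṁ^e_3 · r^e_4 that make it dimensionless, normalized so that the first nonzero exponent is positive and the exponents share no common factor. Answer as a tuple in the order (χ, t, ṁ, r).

M: e_1·(-1) + e_2·(0) + e_3·(1) + e_4·(0) = 0
L: e_1·(-2) + e_2·(0) + e_3·(0) + e_4·(1) = 0
T: e_1·(2) + e_2·(1) + e_3·(-1) + e_4·(0) = 0
Solving this homogeneous linear system for the smallest-integer solution (first nonzero entry positive) gives (1, -1, 1, 2).

(1, -1, 1, 2)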